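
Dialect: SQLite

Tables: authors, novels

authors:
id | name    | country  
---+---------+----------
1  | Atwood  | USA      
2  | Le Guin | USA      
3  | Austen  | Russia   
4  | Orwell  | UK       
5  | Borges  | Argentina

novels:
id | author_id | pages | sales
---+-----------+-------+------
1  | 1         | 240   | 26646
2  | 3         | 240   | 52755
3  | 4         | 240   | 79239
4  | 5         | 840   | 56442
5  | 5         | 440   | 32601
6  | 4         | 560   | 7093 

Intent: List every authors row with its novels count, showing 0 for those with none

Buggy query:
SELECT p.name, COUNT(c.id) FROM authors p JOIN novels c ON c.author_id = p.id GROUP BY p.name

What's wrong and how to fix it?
Bug: INNER JOIN drops authors rows that have no matching novels rows

Fix: Switch to LEFT JOIN to retain unmatched parent rows

Corrected query:
SELECT p.name, COUNT(c.id) FROM authors p LEFT JOIN novels c ON c.author_id = p.id GROUP BY p.name

Result:
name    | COUNT(c.id)
--------+------------
Atwood  | 1          
Austen  | 1          
Borges  | 2          
Le Guin | 0          
Orwell  | 2          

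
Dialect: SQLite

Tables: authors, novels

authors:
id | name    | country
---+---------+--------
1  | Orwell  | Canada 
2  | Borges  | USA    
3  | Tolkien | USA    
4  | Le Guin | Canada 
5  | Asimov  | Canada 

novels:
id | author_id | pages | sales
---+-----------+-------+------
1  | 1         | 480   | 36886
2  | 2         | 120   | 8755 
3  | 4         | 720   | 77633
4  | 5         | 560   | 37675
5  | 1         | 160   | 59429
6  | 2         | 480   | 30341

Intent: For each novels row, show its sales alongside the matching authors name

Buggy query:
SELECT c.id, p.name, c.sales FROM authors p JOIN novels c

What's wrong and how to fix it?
Bug: Missing join condition: each novels row is matched to all authors rows instead of just its own

Fix: Add ON c.author_id = p.id to the JOIN

Corrected query:
SELECT c.id, p.name, c.sales FROM authors p JOIN novels c ON c.author_id = p.id

Result:
id | name    | sales
---+---------+------
1  | Orwell  | 36886
2  | Borges  | 8755 
3  | Le Guin | 77633
4  | Asimov  | 37675
5  | Orwell  | 59429
6  | Borges  | 30341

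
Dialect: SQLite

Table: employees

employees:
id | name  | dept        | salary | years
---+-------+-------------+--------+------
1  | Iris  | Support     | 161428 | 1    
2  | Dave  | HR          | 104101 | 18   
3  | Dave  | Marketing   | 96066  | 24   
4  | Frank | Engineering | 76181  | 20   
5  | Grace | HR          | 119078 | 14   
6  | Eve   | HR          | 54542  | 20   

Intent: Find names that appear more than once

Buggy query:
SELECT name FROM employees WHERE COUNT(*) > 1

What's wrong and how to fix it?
Bug: COUNT(*) is an aggregate and cannot be used in WHERE

Fix: Group first, then use HAVING for the count condition

Corrected query:
SELECT name FROM employees GROUP BY name HAVING COUNT(*) > 1

Result:
name
----
Dave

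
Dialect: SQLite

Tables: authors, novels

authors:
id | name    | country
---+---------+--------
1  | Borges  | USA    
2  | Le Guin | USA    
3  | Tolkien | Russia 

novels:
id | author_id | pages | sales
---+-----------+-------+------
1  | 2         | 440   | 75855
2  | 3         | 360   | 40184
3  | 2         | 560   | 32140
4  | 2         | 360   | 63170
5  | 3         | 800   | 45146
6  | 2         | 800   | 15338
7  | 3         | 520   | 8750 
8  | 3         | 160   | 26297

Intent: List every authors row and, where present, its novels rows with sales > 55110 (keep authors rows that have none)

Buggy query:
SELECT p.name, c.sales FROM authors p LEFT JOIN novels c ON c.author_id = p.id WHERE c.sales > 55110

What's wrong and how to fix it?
Bug: A WHERE condition on the right-hand table after LEFT JOIN drops unmatched parents

Fix: Put 'c.sales > 55110' in the JOIN's ON clause instead of WHERE

Corrected query:
SELECT p.name, c.sales FROM authors p LEFT JOIN novels c ON c.author_id = p.id AND c.sales > 55110

Result:
name    | sales
--------+------
Borges  | NULL 
Le Guin | 63170
Le Guin | 75855
Tolkien | NULL 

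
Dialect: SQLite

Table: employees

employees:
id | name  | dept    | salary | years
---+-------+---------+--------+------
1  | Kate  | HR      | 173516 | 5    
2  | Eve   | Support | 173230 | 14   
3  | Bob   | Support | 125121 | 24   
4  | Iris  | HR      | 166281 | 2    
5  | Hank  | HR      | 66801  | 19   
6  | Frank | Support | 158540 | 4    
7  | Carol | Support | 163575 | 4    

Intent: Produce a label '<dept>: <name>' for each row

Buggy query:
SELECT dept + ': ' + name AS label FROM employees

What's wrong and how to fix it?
Bug: '+' is numeric addition; on text columns SQLite converts them to 0 instead of concatenating

Fix: Use the || operator for string concatenation

Corrected query:
SELECT dept || ': ' || name AS label FROM employees

Result:
label         
--------------
HR: Kate      
Support: Eve  
Support: Bob  
HR: Iris      
HR: Hank      
Support: Frank
Support: Carol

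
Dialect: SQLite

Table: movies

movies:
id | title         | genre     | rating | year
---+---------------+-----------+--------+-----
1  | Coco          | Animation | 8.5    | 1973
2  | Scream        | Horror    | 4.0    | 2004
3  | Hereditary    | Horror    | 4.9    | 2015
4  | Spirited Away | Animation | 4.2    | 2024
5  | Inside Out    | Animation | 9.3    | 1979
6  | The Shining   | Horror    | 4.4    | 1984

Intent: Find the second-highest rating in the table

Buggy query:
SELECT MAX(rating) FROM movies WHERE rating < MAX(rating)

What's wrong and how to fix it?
Bug: MAX(rating) on the right of the comparison is an aggregate-in-WHERE error

Fix: Compute the overall MAX in a subquery, then take MAX of rows below it

Corrected query:
SELECT MAX(rating) FROM movies WHERE rating < (SELECT MAX(rating) FROM movies)

Result:
MAX(rating)
-----------
8.5        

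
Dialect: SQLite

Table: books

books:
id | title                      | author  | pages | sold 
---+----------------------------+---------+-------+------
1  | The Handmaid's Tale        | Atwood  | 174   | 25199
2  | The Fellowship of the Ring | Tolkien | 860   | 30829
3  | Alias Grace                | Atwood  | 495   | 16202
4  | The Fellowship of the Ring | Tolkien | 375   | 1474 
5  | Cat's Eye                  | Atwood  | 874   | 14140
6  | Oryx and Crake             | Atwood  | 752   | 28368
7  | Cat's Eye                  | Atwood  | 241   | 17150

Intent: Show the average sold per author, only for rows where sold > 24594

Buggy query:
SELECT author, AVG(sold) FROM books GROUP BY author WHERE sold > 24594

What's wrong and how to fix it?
Bug: Row-level WHERE must come before GROUP BY in the clause order

Fix: Move the WHERE clause before GROUP BY

Corrected query:
SELECT author, AVG(sold) FROM books WHERE sold > 24594 GROUP BY author

Result:
author  | AVG(sold)
--------+----------
Atwood  | 26783.5  
Tolkien | 30829    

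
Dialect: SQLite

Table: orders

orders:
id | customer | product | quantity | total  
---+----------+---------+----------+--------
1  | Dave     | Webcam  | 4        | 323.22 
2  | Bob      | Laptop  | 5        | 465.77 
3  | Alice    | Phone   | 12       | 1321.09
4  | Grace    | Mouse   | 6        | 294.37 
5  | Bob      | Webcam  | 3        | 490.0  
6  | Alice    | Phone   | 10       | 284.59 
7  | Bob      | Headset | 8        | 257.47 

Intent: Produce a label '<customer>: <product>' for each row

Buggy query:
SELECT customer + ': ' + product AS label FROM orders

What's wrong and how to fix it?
Bug: SQLite uses || for string concatenation; + coerces text to numbers (yielding 0)

Fix: Replace + with || to concatenate text

Corrected query:
SELECT customer || ': ' || product AS label FROM orders

Result:
label       
------------
Dave: Webcam
Bob: Laptop 
Alice: Phone
Grace: Mouse
Bob: Webcam 
Alice: Phone
Bob: Headset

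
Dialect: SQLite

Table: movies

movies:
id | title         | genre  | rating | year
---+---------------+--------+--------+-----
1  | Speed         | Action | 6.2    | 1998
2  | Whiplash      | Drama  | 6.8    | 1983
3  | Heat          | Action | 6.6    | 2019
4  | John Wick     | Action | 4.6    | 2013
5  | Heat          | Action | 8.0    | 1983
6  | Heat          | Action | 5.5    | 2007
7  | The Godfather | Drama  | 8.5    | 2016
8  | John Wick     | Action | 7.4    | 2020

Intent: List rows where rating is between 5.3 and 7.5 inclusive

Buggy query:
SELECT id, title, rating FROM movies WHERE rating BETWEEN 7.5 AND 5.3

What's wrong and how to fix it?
Bug: The bounds are reversed; BETWEEN a AND b requires a <= b to match anything

Fix: Swap the bounds so the smaller value comes first

Corrected query:
SELECT id, title, rating FROM movies WHERE rating BETWEEN 5.3 AND 7.5

Result:
id | title     | rating
---+-----------+-------
1  | Speed     | 6.2   
2  | Whiplash  | 6.8   
3  | Heat      | 6.6   
6  | Heat      | 5.5   
8  | John Wick | 7.4   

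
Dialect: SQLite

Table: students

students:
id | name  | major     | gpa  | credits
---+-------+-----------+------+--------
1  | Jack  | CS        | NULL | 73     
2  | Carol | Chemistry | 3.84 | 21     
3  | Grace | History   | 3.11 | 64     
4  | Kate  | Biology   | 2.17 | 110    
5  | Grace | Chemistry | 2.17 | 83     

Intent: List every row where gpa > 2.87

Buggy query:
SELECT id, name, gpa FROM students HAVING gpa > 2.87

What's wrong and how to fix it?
Bug: This is a non-aggregate query (no GROUP BY, no aggregates), so in SQLite the HAVING clause is invalid here; a row-level condition belongs in WHERE

Fix: Replace HAVING with WHERE since the condition applies to individual rows

Corrected query:
SELECT id, name, gpa FROM students WHERE gpa > 2.87

Result:
id | name  | gpa 
---+-------+-----
2  | Carol | 3.84
3  | Grace | 3.11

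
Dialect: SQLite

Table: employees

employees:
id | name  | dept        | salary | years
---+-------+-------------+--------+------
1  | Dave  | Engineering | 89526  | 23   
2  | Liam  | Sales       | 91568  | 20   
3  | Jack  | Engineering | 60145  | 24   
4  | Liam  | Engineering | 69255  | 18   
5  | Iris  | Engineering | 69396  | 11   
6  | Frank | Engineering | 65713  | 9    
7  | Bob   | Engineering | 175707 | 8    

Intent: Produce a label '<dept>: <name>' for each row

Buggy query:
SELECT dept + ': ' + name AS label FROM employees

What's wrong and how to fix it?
Bug: '+' is numeric addition; on text columns SQLite converts them to 0 instead of concatenating

Fix: Use the || operator for string concatenation

Corrected query:
SELECT dept || ': ' || name AS label FROM employees

Result:
label             
------------------
Engineering: Dave 
Sales: Liam       
Engineering: Jack 
Engineering: Liam 
Engineering: Iris 
Engineering: Frank
Engineering: Bob  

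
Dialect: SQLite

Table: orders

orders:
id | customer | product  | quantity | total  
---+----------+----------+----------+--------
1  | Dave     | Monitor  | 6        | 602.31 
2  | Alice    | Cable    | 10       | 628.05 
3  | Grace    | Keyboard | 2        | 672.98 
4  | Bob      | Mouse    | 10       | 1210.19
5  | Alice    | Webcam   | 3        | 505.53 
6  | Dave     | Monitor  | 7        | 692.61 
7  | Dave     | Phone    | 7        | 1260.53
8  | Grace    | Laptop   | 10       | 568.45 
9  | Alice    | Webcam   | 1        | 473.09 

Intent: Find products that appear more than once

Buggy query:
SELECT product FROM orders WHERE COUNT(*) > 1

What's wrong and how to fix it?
Bug: WHERE can't reference COUNT(*); aggregates are computed after WHERE

Fix: Group first, then use HAVING for the count condition

Corrected query:
SELECT product FROM orders GROUP BY product HAVING COUNT(*) > 1

Result:
product
-------
Monitor
Webcam 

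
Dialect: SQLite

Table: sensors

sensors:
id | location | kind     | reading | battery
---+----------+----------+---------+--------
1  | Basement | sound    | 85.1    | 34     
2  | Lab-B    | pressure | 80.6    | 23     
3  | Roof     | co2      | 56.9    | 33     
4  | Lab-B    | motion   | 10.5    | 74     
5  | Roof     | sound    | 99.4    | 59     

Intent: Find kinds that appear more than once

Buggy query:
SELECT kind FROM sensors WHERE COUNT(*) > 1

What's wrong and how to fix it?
Bug: COUNT(*) is an aggregate and cannot be used in WHERE

Fix: Group first, then use HAVING for the count condition

Corrected query:
SELECT kind FROM sensors GROUP BY kind HAVING COUNT(*) > 1

Result:
kind 
-----
sound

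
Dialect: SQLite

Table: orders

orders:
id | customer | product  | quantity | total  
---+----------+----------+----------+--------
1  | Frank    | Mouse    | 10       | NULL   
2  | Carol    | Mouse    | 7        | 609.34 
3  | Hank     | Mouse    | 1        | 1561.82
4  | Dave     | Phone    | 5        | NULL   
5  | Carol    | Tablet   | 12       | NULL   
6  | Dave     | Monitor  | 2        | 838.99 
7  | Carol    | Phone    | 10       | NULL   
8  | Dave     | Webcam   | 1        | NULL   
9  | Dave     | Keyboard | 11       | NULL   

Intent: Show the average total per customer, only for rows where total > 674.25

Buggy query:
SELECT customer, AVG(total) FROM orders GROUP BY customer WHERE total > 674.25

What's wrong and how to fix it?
Bug: WHERE cannot follow GROUP BY

Fix: Move the WHERE clause before GROUP BY

Corrected query:
SELECT customer, AVG(total) FROM orders WHERE total > 674.25 GROUP BY customer

Result:
customer | AVG(total)
---------+-----------
Dave     | 838.99    
Hank     | 1561.82   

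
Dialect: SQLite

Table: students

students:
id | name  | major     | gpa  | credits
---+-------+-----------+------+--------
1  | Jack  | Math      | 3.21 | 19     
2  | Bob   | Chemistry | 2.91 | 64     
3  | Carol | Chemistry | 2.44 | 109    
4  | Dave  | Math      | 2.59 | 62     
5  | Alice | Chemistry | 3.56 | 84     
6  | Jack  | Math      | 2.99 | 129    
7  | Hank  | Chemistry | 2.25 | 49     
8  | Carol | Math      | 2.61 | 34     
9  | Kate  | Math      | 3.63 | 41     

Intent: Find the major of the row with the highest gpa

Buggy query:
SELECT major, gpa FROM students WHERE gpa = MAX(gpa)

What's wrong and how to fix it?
Bug: MAX(gpa) is an aggregate and cannot be used directly in WHERE

Fix: Use a subquery: WHERE gpa = (SELECT MAX(gpa) FROM students)

Corrected query:
SELECT major, gpa FROM students WHERE gpa = (SELECT MAX(gpa) FROM students)

Result:
major | gpa 
------+-----
Math  | 3.63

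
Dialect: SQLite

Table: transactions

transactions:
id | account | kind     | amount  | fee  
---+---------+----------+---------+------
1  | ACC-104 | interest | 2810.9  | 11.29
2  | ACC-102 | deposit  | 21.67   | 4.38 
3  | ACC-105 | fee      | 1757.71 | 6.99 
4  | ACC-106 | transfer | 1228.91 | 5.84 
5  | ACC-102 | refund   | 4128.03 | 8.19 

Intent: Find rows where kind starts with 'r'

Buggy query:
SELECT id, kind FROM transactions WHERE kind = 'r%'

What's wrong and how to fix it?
Bug: '=' compares the literal string including the % character; pattern matching needs LIKE

Fix: Use LIKE for wildcard pattern matching

Corrected query:
SELECT id, kind FROM transactions WHERE kind LIKE 'r%'

Result:
id | kind  
---+-------
5  | refund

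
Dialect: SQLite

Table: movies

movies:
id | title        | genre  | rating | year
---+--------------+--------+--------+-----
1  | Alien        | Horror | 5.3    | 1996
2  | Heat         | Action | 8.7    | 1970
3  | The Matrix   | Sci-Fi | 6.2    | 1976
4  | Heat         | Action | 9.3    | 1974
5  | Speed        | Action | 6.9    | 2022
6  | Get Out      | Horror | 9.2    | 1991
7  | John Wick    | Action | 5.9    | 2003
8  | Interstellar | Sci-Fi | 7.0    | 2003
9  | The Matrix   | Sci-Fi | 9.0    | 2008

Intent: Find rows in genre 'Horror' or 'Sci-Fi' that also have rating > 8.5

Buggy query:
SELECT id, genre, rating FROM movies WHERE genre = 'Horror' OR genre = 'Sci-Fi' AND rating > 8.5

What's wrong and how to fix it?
Bug: Without parentheses, AND is evaluated before OR, so the rating filter only applies to the 'Sci-Fi' branch

Fix: Group the OR with parentheses (or use IN), then AND the threshold

Corrected query:
SELECT id, genre, rating FROM movies WHERE (genre = 'Horror' OR genre = 'Sci-Fi') AND rating > 8.5

Result:
id | genre  | rating
---+--------+-------
6  | Horror | 9.2   
9  | Sci-Fi | 9     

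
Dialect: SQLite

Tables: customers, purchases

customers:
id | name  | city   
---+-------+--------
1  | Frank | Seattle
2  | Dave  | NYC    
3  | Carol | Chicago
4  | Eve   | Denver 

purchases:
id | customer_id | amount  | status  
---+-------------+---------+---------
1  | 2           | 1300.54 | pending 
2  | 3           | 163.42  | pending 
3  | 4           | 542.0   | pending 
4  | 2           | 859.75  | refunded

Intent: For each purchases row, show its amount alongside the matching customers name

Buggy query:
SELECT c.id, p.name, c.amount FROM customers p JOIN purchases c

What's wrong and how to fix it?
Bug: JOIN with no ON clause produces a cartesian product; every purchases row pairs with every customers row

Fix: Specify the join condition linking the foreign key to the parent id

Corrected query:
SELECT c.id, p.name, c.amount FROM customers p JOIN purchases c ON c.customer_id = p.id

Result:
id | name  | amount 
---+-------+--------
1  | Dave  | 1300.54
2  | Carol | 163.42 
3  | Eve   | 542    
4  | Dave  | 859.75 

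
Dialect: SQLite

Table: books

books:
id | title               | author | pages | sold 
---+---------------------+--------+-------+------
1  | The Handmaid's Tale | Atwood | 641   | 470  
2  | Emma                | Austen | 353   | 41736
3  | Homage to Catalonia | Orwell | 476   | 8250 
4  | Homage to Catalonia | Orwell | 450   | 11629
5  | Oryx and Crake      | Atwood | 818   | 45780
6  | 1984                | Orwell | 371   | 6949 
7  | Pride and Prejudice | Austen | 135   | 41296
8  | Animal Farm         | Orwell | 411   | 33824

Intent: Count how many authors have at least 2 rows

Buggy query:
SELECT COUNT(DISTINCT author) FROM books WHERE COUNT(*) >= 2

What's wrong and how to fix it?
Bug: COUNT(*) cannot appear in WHERE; the per-group count doesn't exist yet

Fix: Group first with HAVING COUNT(*) >= 2, then COUNT the resulting groups

Corrected query:
SELECT COUNT(*) FROM (SELECT author FROM books GROUP BY author HAVING COUNT(*) >= 2)

Result:
COUNT(*)
--------
3       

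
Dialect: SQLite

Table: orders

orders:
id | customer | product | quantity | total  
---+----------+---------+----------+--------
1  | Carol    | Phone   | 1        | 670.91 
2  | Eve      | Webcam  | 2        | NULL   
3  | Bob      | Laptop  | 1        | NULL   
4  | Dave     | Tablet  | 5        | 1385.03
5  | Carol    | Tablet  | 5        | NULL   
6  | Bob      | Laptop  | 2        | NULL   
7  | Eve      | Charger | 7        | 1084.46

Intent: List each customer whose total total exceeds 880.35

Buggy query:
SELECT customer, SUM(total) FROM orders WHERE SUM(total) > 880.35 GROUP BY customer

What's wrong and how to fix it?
Bug: Aggregate functions cannot appear in a WHERE clause

Fix: Use HAVING (which filters groups after aggregation) instead of WHERE

Corrected query:
SELECT customer, SUM(total) FROM orders GROUP BY customer HAVING SUM(total) > 880.35

Result:
customer | SUM(total)
---------+-----------
Dave     | 1385.03   
Eve      | 1084.46   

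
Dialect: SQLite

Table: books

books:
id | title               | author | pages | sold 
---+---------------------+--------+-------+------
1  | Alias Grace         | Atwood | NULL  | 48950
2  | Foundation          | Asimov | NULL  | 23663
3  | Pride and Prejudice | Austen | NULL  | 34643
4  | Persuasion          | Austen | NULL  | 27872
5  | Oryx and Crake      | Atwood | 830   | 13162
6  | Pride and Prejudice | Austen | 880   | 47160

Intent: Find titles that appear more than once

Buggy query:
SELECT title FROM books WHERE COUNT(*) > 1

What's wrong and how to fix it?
Bug: COUNT(*) is an aggregate and cannot be used in WHERE

Fix: Group first, then use HAVING for the count condition

Corrected query:
SELECT title FROM books GROUP BY title HAVING COUNT(*) > 1

Result:
title              
-------------------
Pride and Prejudice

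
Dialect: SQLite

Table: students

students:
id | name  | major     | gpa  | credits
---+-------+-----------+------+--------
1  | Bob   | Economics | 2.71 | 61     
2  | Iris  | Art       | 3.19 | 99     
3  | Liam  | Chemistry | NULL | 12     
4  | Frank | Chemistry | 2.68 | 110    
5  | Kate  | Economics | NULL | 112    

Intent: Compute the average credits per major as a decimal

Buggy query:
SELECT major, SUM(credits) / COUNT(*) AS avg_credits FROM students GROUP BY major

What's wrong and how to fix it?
Bug: Both operands are integers, so '/' performs integer division and truncates

Fix: Cast one side to REAL so the division keeps the fractional part

Corrected query:
SELECT major, SUM(credits) * 1.0 / COUNT(*) AS avg_credits FROM students GROUP BY major

Result:
major     | avg_credits
----------+------------
Art       | 99         
Chemistry | 61         
Economics | 86.5       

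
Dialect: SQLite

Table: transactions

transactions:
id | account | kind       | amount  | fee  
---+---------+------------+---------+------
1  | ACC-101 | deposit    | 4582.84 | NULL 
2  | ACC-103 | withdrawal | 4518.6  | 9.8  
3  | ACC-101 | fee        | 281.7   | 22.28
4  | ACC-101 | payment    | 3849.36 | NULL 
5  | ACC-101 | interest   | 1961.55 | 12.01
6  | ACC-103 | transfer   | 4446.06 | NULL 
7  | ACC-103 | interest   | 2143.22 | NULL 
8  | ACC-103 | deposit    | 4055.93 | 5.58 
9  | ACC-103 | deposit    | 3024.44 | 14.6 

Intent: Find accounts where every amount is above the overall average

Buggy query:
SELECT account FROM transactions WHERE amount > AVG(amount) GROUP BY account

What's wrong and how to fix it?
Bug: AVG() is an aggregate; it can't sit directly in WHERE

Fix: Use a subquery for AVG and a HAVING MIN(...) filter so the condition holds for every row in the group

Corrected query:
SELECT account FROM transactions GROUP BY account HAVING MIN(amount) > (SELECT AVG(amount) FROM transactions)

Result:
(no rows)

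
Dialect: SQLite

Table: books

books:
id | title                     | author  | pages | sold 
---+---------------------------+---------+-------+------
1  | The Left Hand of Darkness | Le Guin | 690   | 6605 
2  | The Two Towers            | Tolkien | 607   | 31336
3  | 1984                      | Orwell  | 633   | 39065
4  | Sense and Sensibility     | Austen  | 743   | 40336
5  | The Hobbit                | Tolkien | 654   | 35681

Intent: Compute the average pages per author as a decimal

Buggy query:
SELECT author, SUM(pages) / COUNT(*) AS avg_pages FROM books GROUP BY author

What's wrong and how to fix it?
Bug: SUM(pages) and COUNT(*) are both integers; the division truncates the fractional part

Fix: Cast one side to REAL so the division keeps the fractional part

Corrected query:
SELECT author, SUM(pages) * 1.0 / COUNT(*) AS avg_pages FROM books GROUP BY author

Result:
author  | avg_pages
--------+----------
Austen  | 743      
Le Guin | 690      
Orwell  | 633      
Tolkien | 630.5    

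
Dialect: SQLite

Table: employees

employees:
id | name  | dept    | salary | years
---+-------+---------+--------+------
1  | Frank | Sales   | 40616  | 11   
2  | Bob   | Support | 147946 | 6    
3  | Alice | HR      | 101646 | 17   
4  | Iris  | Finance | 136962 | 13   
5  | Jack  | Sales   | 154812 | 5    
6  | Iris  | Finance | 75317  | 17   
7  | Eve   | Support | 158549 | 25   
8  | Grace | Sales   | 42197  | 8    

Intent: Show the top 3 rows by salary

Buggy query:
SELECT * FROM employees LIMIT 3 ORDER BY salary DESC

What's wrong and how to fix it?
Bug: LIMIT must come after ORDER BY

Fix: Swap the clauses: ORDER BY first, then LIMIT

Corrected query:
SELECT * FROM employees ORDER BY salary DESC LIMIT 3

Result:
id | name | dept    | salary | years
---+------+---------+--------+------
7  | Eve  | Support | 158549 | 25   
5  | Jack | Sales   | 154812 | 5    
2  | Bob  | Support | 147946 | 6    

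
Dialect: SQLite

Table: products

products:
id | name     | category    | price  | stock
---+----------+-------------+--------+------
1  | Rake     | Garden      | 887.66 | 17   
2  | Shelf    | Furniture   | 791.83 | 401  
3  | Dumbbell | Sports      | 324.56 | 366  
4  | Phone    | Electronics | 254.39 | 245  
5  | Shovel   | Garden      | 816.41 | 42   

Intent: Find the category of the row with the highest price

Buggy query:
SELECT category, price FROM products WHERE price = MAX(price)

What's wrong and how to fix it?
Bug: MAX(price) is an aggregate and cannot be used directly in WHERE

Fix: Use a subquery: WHERE price = (SELECT MAX(price) FROM products)

Corrected query:
SELECT category, price FROM products WHERE price = (SELECT MAX(price) FROM products)

Result:
category | price 
---------+-------
Garden   | 887.66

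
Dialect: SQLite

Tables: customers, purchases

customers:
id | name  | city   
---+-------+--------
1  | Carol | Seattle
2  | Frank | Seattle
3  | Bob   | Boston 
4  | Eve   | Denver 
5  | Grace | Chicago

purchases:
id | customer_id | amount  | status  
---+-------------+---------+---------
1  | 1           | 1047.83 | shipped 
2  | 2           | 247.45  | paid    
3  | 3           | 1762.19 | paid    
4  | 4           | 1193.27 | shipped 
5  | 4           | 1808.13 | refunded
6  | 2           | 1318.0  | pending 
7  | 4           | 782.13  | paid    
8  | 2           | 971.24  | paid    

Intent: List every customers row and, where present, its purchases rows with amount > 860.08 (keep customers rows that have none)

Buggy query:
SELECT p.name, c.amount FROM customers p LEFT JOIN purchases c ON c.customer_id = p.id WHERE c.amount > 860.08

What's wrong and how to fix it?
Bug: Filtering c.amount in WHERE discards the NULL rows produced by LEFT JOIN, turning it into an inner join

Fix: Move the right-table condition into the ON clause so unmatched parents are kept

Corrected query:
SELECT p.name, c.amount FROM customers p LEFT JOIN purchases c ON c.customer_id = p.id AND c.amount > 860.08

Result:
name  | amount 
------+--------
Carol | 1047.83
Frank | 971.24 
Frank | 1318   
Bob   | 1762.19
Eve   | 1193.27
Eve   | 1808.13
Grace | NULL   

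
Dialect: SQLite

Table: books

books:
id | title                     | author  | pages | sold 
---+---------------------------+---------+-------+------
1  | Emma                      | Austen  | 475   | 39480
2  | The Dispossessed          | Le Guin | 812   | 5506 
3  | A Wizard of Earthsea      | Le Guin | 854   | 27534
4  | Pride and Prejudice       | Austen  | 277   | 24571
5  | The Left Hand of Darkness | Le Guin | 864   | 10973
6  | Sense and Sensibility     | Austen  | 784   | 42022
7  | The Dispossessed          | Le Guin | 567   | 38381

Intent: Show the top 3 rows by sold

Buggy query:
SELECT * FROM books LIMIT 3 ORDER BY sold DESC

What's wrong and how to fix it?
Bug: ORDER BY cannot follow LIMIT; LIMIT is the final clause

Fix: Swap the clauses: ORDER BY first, then LIMIT

Corrected query:
SELECT * FROM books ORDER BY sold DESC LIMIT 3

Result:
id | title                 | author  | pages | sold 
---+-----------------------+---------+-------+------
6  | Sense and Sensibility | Austen  | 784   | 42022
1  | Emma                  | Austen  | 475   | 39480
7  | The Dispossessed      | Le Guin | 567   | 38381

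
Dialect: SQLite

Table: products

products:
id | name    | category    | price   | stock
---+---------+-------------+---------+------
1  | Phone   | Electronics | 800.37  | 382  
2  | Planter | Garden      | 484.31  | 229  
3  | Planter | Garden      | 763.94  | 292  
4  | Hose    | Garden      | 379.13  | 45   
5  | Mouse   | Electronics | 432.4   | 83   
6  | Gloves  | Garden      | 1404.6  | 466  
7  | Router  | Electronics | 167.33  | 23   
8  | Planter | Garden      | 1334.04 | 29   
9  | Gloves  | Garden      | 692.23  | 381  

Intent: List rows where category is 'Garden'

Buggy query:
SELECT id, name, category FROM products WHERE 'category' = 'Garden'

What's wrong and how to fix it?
Bug: Single quotes denote string literals in SQL; the column name is being compared as a constant string

Fix: Remove the quotes around the column name (or use double quotes for an identifier)

Corrected query:
SELECT id, name, category FROM products WHERE category = 'Garden'

Result:
id | name    | category
---+---------+---------
2  | Planter | Garden  
3  | Planter | Garden  
4  | Hose    | Garden  
6  | Gloves  | Garden  
8  | Planter | Garden  
9  | Gloves  | Garden  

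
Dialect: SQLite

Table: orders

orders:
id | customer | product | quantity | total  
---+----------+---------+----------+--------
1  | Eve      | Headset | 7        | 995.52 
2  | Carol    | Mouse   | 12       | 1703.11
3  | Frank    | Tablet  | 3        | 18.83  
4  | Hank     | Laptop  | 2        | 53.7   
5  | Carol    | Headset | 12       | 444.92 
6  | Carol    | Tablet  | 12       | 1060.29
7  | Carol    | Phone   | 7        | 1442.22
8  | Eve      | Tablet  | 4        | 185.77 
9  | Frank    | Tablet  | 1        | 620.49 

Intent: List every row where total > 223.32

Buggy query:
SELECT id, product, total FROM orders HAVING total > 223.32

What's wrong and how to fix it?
Bug: This is a non-aggregate query (no GROUP BY, no aggregates), so in SQLite the HAVING clause is invalid here; a row-level condition belongs in WHERE

Fix: Use WHERE for row-level filtering

Corrected query:
SELECT id, product, total FROM orders WHERE total > 223.32

Result:
id | product | total  
---+---------+--------
1  | Headset | 995.52 
2  | Mouse   | 1703.11
5  | Headset | 444.92 
6  | Tablet  | 1060.29
7  | Phone   | 1442.22
9  | Tablet  | 620.49 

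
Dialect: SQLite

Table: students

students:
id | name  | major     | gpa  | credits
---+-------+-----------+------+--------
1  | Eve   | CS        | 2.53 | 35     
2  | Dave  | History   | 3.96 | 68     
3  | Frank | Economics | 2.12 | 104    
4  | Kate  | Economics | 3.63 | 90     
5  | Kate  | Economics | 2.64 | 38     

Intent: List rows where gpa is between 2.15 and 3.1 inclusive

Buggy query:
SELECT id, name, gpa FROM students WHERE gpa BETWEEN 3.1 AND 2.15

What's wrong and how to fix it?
Bug: BETWEEN expects the lower bound first; with 3.1 AND 2.15 the range is empty

Fix: Write BETWEEN 2.15 AND 3.1

Corrected query:
SELECT id, name, gpa FROM students WHERE gpa BETWEEN 2.15 AND 3.1

Result:
id | name | gpa 
---+------+-----
1  | Eve  | 2.53
5  | Kate | 2.64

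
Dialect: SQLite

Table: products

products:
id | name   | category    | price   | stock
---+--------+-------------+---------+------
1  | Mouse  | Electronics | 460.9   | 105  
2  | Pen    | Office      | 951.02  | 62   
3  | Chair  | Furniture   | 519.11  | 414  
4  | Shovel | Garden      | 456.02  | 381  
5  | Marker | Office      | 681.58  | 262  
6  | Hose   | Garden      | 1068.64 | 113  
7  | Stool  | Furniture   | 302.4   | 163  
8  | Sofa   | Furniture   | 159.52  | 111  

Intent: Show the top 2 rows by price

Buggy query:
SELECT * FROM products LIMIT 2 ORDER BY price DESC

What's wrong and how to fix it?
Bug: ORDER BY cannot follow LIMIT; LIMIT is the final clause

Fix: Swap the clauses: ORDER BY first, then LIMIT

Corrected query:
SELECT * FROM products ORDER BY price DESC LIMIT 2

Result:
id | name | category | price   | stock
---+------+----------+---------+------
6  | Hose | Garden   | 1068.64 | 113  
2  | Pen  | Office   | 951.02  | 62   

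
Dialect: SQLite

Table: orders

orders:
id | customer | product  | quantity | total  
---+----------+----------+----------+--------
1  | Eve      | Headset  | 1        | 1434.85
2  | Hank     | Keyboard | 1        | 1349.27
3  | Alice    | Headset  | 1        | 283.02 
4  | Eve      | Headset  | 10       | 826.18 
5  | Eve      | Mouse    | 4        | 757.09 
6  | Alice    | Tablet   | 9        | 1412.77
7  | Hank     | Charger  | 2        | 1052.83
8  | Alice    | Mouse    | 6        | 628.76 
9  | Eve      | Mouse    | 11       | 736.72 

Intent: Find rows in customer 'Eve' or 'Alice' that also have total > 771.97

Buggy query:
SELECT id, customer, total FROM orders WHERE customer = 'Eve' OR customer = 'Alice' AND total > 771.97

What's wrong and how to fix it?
Bug: Without parentheses, AND is evaluated before OR, so the total filter only applies to the 'Alice' branch

Fix: Group the OR with parentheses (or use IN), then AND the threshold

Corrected query:
SELECT id, customer, total FROM orders WHERE (customer = 'Eve' OR customer = 'Alice') AND total > 771.97

Result:
id | customer | total  
---+----------+--------
1  | Eve      | 1434.85
4  | Eve      | 826.18 
6  | Alice    | 1412.77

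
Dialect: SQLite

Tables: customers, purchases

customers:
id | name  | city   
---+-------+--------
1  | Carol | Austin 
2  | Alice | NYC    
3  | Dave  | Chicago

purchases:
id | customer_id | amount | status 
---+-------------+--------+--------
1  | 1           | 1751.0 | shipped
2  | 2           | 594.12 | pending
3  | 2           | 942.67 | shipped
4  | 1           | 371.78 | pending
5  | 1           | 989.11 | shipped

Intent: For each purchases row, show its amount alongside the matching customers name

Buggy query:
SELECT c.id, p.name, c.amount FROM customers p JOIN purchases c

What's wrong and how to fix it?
Bug: Missing join condition: each purchases row is matched to all customers rows instead of just its own

Fix: Specify the join condition linking the foreign key to the parent id

Corrected query:
SELECT c.id, p.name, c.amount FROM customers p JOIN purchases c ON c.customer_id = p.id

Result:
id | name  | amount
---+-------+-------
1  | Carol | 1751  
2  | Alice | 594.12
3  | Alice | 942.67
4  | Carol | 371.78
5  | Carol | 989.11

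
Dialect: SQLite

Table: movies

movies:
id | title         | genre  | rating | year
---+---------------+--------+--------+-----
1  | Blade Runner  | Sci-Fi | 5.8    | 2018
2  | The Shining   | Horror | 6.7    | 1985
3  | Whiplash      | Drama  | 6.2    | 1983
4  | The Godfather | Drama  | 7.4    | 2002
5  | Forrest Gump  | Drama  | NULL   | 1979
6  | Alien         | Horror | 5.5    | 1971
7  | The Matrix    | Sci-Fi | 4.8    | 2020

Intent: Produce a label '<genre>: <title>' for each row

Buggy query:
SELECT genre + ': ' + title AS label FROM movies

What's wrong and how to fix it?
Bug: SQLite uses || for string concatenation; + coerces text to numbers (yielding 0)

Fix: Replace + with || to concatenate text

Corrected query:
SELECT genre || ': ' || title AS label FROM movies

Result:
label               
--------------------
Sci-Fi: Blade Runner
Horror: The Shining 
Drama: Whiplash     
Drama: The Godfather
Drama: Forrest Gump 
Horror: Alien       
Sci-Fi: The Matrix  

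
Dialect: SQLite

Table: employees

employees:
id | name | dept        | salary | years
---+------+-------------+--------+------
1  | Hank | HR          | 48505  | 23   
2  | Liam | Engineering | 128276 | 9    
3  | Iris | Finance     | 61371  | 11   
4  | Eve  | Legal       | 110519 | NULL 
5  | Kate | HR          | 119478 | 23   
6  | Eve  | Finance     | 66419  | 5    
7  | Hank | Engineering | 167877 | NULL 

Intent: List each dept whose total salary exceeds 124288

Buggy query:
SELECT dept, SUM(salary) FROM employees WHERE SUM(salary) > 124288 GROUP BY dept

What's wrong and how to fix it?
Bug: WHERE runs before GROUP BY, so aggregates aren't available there

Fix: Use HAVING (which filters groups after aggregation) instead of WHERE

Corrected query:
SELECT dept, SUM(salary) FROM employees GROUP BY dept HAVING SUM(salary) > 124288

Result:
dept        | SUM(salary)
------------+------------
Engineering | 296153     
Finance     | 127790     
HR          | 167983     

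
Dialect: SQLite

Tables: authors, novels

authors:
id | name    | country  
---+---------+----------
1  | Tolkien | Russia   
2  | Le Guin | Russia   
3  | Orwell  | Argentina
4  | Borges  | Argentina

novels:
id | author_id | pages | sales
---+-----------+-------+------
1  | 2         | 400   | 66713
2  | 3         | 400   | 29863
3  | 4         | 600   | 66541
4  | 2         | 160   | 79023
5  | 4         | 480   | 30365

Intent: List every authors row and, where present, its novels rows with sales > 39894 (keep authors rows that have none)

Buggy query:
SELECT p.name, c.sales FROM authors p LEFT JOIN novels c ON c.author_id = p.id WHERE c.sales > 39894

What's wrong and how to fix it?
Bug: Filtering c.sales in WHERE discards the NULL rows produced by LEFT JOIN, turning it into an inner join

Fix: Move the right-table condition into the ON clause so unmatched parents are kept

Corrected query:
SELECT p.name, c.sales FROM authors p LEFT JOIN novels c ON c.author_id = p.id AND c.sales > 39894

Result:
name    | sales
--------+------
Tolkien | NULL 
Le Guin | 66713
Le Guin | 79023
Orwell  | NULL 
Borges  | 66541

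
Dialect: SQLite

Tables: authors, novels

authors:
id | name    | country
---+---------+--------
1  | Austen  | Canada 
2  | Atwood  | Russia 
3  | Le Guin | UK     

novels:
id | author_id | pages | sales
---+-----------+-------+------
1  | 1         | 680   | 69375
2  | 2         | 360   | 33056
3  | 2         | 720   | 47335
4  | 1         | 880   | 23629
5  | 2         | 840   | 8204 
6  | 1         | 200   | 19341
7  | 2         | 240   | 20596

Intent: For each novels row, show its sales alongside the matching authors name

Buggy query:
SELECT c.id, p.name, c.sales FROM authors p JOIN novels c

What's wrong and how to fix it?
Bug: Missing join condition: each novels row is matched to all authors rows instead of just its own

Fix: Specify the join condition linking the foreign key to the parent id

Corrected query:
SELECT c.id, p.name, c.sales FROM authors p JOIN novels c ON c.author_id = p.id

Result:
id | name   | sales
---+--------+------
1  | Austen | 69375
2  | Atwood | 33056
3  | Atwood | 47335
4  | Austen | 23629
5  | Atwood | 8204 
6  | Austen | 19341
7  | Atwood | 20596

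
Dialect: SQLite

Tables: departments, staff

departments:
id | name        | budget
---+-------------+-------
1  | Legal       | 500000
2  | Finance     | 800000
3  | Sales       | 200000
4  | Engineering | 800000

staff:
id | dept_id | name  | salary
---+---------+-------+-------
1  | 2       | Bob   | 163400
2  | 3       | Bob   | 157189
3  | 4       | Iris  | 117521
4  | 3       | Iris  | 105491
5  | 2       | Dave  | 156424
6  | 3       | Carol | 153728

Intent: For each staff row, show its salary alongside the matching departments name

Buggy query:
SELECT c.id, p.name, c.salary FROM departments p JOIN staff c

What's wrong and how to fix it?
Bug: JOIN with no ON clause produces a cartesian product; every staff row pairs with every departments row

Fix: Specify the join condition linking the foreign key to the parent id

Corrected query:
SELECT c.id, p.name, c.salary FROM departments p JOIN staff c ON c.dept_id = p.id

Result:
id | name        | salary
---+-------------+-------
1  | Finance     | 163400
2  | Sales       | 157189
3  | Engineering | 117521
4  | Sales       | 105491
5  | Finance     | 156424
6  | Sales       | 153728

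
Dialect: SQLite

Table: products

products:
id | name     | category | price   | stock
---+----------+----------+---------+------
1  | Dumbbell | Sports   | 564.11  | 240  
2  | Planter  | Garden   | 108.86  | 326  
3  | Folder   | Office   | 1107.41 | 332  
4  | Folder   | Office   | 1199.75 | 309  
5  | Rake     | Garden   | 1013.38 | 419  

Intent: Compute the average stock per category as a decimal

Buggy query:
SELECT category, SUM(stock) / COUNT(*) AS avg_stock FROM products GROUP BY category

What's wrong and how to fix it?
Bug: Both operands are integers, so '/' performs integer division and truncates

Fix: Cast one side to REAL so the division keeps the fractional part

Corrected query:
SELECT category, SUM(stock) * 1.0 / COUNT(*) AS avg_stock FROM products GROUP BY category

Result:
category | avg_stock
---------+----------
Garden   | 372.5    
Office   | 320.5    
Sports   | 240      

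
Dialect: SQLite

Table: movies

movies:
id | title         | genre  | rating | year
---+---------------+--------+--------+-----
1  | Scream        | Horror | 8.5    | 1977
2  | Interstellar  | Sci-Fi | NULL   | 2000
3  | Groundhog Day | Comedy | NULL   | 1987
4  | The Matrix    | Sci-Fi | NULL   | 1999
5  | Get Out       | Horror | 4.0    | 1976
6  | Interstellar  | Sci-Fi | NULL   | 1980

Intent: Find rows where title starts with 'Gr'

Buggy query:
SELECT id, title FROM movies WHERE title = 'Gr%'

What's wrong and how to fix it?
Bug: Wildcards only work with LIKE; '=' treats '%' as a literal character

Fix: Replace '=' with LIKE so 'Gr%' is treated as a pattern

Corrected query:
SELECT id, title FROM movies WHERE title LIKE 'Gr%'

Result:
id | title        
---+--------------
3  | Groundhog Day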